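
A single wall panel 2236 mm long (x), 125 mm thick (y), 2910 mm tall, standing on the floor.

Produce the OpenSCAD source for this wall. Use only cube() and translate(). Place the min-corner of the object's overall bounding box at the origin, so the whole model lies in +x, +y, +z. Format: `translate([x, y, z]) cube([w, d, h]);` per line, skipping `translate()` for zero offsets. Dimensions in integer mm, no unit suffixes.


cube([2236, 125, 2910]);


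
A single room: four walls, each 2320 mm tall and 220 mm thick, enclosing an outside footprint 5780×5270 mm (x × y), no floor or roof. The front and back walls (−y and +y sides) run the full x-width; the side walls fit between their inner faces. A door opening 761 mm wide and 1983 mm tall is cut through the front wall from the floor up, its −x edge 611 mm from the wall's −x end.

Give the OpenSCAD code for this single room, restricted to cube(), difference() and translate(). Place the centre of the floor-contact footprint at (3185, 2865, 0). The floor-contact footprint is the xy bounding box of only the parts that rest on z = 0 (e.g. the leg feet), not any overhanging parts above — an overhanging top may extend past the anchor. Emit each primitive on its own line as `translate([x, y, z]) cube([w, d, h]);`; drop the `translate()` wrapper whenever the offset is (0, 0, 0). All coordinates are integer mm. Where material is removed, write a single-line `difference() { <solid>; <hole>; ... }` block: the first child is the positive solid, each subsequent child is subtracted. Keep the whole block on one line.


difference() { translate([295, 230, 0]) cube([5780, 220, 2320]); translate([906, 230, 0]) cube([761, 220, 1983]); }
translate([295, 5280, 0]) cube([5780, 220, 2320]);
translate([295, 450, 0]) cube([220, 4830, 2320]);
translate([5855, 450, 0]) cube([220, 4830, 2320]);


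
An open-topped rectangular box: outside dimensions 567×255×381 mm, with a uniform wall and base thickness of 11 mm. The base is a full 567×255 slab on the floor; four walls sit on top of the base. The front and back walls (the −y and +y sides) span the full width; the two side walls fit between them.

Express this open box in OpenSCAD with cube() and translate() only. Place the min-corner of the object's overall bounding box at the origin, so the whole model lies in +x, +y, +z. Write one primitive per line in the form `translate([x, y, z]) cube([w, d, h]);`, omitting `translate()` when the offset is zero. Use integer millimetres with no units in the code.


cube([567, 255, 11]);
translate([0, 0, 11]) cube([567, 11, 370]);
translate([0, 244, 11]) cube([567, 11, 370]);
translate([0, 11, 11]) cube([11, 233, 370]);
translate([556, 11, 11]) cube([11, 233, 370]);


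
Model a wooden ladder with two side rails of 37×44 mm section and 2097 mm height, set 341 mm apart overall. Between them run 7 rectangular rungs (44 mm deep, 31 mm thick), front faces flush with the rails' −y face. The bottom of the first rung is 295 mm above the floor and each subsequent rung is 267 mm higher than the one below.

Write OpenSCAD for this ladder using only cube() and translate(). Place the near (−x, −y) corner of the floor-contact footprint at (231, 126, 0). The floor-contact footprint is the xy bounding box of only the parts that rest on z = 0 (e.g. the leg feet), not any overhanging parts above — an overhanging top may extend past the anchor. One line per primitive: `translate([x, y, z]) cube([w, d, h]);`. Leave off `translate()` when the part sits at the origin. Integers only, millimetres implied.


// rung span = 341 - 2*37 = 267
// rung[k] z = 295 + k*267
translate([231, 126, 0]) cube([37, 44, 2097]);
translate([535, 126, 0]) cube([37, 44, 2097]);
translate([268, 126, 295]) cube([267, 44, 31]);
translate([268, 126, 562]) cube([267, 44, 31]);
translate([268, 126, 829]) cube([267, 44, 31]);
translate([268, 126, 1096]) cube([267, 44, 31]);
translate([268, 126, 1363]) cube([267, 44, 31]);
translate([268, 126, 1630]) cube([267, 44, 31]);
translate([268, 126, 1897]) cube([267, 44, 31]);


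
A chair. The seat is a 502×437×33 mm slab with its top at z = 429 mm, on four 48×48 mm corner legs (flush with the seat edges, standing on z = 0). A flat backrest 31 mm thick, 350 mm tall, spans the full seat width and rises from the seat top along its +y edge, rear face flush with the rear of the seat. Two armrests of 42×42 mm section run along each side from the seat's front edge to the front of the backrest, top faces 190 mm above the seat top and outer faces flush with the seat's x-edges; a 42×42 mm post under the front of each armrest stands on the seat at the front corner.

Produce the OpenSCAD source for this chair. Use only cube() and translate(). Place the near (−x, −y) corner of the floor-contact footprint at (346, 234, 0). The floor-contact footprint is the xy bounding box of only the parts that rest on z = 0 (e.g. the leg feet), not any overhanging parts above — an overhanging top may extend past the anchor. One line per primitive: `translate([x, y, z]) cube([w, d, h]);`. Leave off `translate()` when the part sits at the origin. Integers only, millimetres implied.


// leg_h = 429 - 33 = 396
// arm post h = 190 - 42 = 148
translate([346, 234, 396]) cube([502, 437, 33]);
translate([346, 234, 0]) cube([48, 48, 396]);
translate([800, 234, 0]) cube([48, 48, 396]);
translate([346, 623, 0]) cube([48, 48, 396]);
translate([800, 623, 0]) cube([48, 48, 396]);
translate([346, 640, 429]) cube([502, 31, 350]);
translate([346, 234, 577]) cube([42, 406, 42]);
translate([806, 234, 577]) cube([42, 406, 42]);
translate([346, 234, 429]) cube([42, 42, 148]);
translate([806, 234, 429]) cube([42, 42, 148]);


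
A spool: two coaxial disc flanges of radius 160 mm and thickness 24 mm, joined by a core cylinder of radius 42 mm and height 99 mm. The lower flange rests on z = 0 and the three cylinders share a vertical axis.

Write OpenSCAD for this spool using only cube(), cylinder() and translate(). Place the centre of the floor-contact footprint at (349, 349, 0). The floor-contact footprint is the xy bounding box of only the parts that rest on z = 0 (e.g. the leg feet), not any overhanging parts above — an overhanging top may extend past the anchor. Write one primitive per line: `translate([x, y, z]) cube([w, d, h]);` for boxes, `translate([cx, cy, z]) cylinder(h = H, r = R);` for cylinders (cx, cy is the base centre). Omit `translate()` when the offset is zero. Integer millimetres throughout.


translate([349, 349, 0]) cylinder(h = 24, r = 160);
translate([349, 349, 24]) cylinder(h = 99, r = 42);
translate([349, 349, 123]) cylinder(h = 24, r = 160);


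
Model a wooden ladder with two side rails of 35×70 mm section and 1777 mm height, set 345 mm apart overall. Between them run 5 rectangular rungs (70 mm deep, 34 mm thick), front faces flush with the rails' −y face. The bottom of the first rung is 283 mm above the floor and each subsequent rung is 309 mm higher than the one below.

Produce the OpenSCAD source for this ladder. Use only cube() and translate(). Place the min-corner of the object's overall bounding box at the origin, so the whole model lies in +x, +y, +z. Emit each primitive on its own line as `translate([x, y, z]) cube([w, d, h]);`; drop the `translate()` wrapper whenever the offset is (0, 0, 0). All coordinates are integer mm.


// rung span = 345 - 2*35 = 275
// rung[k] z = 283 + k*309
cube([35, 70, 1777]);
translate([310, 0, 0]) cube([35, 70, 1777]);
translate([35, 0, 283]) cube([275, 70, 34]);
translate([35, 0, 592]) cube([275, 70, 34]);
translate([35, 0, 901]) cube([275, 70, 34]);
translate([35, 0, 1210]) cube([275, 70, 34]);
translate([35, 0, 1519]) cube([275, 70, 34]);


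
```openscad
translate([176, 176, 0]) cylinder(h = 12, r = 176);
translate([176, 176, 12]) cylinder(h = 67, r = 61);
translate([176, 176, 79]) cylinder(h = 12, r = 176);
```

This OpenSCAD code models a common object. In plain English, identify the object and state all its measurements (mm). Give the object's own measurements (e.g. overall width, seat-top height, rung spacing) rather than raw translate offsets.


A spool: two coaxial disc flanges of radius 176 mm and thickness 12 mm, joined by a core cylinder of radius 61 mm and height 67 mm. The lower flange rests on z = 0 and the three cylinders share a vertical axis.


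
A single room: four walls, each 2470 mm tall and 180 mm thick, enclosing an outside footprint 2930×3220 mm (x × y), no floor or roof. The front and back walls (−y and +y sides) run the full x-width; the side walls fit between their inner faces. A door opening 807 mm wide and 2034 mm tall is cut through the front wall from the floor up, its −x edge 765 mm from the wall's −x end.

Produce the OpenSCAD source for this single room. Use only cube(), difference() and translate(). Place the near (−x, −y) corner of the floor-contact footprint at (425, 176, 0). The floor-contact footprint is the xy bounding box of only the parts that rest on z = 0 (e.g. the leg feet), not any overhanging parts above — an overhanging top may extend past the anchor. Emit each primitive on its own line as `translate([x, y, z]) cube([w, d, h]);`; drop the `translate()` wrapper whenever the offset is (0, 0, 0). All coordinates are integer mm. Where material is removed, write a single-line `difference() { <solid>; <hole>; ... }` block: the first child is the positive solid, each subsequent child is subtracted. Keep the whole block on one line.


difference() { translate([425, 176, 0]) cube([2930, 180, 2470]); translate([1190, 176, 0]) cube([807, 180, 2034]); }
translate([425, 3216, 0]) cube([2930, 180, 2470]);
translate([425, 356, 0]) cube([180, 2860, 2470]);
translate([3175, 356, 0]) cube([180, 2860, 2470]);


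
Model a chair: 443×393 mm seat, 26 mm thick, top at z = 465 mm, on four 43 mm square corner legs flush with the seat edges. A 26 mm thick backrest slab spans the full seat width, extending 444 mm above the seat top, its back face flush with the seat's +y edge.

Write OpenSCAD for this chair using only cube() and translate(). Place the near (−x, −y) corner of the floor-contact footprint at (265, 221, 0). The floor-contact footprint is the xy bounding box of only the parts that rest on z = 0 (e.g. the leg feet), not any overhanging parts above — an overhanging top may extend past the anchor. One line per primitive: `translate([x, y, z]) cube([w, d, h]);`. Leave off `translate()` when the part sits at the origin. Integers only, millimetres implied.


// leg_h = 465 - 26 = 439
translate([265, 221, 439]) cube([443, 393, 26]);
translate([265, 221, 0]) cube([43, 43, 439]);
translate([665, 221, 0]) cube([43, 43, 439]);
translate([265, 571, 0]) cube([43, 43, 439]);
translate([665, 571, 0]) cube([43, 43, 439]);
translate([265, 588, 465]) cube([443, 26, 444]);


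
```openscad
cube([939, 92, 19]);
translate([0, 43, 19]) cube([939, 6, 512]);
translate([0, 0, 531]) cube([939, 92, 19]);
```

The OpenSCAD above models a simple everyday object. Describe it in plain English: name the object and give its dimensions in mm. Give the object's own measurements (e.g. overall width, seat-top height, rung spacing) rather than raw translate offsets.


An I-beam lying along x, 939 mm long. Overall section height 550 mm. Two flanges 92 mm wide (y) and 19 mm thick, one on the floor and one at the top; a web 6 mm thick runs between them, centred on the flange width.


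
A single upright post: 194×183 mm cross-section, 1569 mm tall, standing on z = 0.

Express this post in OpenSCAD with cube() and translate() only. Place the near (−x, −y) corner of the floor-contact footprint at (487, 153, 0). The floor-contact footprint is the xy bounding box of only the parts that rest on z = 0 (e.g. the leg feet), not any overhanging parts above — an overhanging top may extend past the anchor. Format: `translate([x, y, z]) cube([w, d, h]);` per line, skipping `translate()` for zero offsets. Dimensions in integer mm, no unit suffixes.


translate([487, 153, 0]) cube([194, 183, 1569]);


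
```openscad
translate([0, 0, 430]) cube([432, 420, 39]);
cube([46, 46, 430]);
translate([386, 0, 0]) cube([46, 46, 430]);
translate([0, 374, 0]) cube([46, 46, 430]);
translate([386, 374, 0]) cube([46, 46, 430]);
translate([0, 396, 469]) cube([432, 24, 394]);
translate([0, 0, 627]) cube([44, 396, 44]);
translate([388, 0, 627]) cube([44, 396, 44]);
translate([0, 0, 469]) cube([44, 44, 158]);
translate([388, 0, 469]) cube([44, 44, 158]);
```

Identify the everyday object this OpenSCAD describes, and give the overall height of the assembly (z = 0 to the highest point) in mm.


A chair. The overall height is 863 mm.

A slab on four corner posts with a tall panel at the back — a chair. The seat slab sits at z = 430 with thickness 39, and the 394 mm backrest starts at the seat top, so the overall height is 430 + 39 + 394 = 863 mm.


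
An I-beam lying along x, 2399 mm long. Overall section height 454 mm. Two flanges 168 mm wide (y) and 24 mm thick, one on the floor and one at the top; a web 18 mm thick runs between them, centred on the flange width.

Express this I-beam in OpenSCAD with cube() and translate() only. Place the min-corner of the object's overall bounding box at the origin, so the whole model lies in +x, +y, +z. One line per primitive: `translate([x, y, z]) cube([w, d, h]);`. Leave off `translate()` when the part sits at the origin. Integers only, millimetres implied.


cube([2399, 168, 24]);
translate([0, 75, 24]) cube([2399, 18, 406]);
translate([0, 0, 430]) cube([2399, 168, 24]);


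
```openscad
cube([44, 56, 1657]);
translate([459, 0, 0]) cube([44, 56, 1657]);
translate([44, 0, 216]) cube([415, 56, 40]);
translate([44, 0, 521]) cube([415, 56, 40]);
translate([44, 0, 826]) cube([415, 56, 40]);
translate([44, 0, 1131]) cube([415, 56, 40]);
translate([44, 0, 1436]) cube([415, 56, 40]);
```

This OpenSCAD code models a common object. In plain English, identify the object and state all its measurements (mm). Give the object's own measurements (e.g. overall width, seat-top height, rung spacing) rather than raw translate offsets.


A straight ladder. Two 44×56 mm vertical rails, 1657 mm tall, stand 503 mm apart (outside-to-outside) with their front faces coplanar on the −y side. 5 rungs, each 56 mm deep and 40 mm tall, span between the inner faces of the rails, front faces flush with the rails. The lowest rung's underside is at z = 216 mm and rungs are spaced 305 mm apart (underside to underside).


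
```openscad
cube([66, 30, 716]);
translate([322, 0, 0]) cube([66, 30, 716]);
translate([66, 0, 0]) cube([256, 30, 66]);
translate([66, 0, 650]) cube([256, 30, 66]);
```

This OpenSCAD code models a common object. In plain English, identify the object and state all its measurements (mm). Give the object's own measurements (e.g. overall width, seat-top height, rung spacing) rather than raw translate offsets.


A rectangular picture frame lying in the x–z plane (depth along y). The opening is 256 mm wide (x) by 584 mm tall (z), surrounded by a border 66 mm wide on all four sides. The frame is 30 mm deep and is made of two full-height vertical stiles with two horizontal rails fitted between them.


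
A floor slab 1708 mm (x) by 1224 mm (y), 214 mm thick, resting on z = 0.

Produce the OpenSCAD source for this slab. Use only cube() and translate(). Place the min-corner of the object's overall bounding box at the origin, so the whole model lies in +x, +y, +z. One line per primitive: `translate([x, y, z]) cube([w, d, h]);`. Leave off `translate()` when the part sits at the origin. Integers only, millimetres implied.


cube([1708, 1224, 214]);


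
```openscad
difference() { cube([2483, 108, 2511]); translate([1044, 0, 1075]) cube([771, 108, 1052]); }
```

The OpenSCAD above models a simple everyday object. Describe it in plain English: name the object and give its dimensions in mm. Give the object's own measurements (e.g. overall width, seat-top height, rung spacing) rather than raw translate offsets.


A wall 2483 mm long (x), 108 mm thick (y), 2511 mm tall, with a rectangular window opening cut through it. The opening is 771 mm wide and 1052 mm tall; its sill is at z = 1075 mm and its near (−x) edge is 1044 mm from the wall's −x end. The opening passes through the full wall thickness.


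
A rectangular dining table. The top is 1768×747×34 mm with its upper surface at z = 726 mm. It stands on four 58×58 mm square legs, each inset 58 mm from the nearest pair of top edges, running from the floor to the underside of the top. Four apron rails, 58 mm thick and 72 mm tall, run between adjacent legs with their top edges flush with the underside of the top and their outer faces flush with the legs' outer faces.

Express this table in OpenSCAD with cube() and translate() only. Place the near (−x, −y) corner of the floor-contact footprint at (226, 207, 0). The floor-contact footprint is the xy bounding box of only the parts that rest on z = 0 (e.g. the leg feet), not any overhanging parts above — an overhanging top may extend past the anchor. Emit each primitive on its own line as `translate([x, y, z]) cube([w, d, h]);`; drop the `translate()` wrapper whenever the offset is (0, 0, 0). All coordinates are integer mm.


translate([168, 149, 692]) cube([1768, 747, 34]);
translate([226, 207, 0]) cube([58, 58, 692]);
translate([1820, 207, 0]) cube([58, 58, 692]);
translate([226, 780, 0]) cube([58, 58, 692]);
translate([1820, 780, 0]) cube([58, 58, 692]);
translate([284, 207, 620]) cube([1536, 58, 72]);
translate([284, 780, 620]) cube([1536, 58, 72]);
translate([226, 265, 620]) cube([58, 515, 72]);
translate([1820, 265, 620]) cube([58, 515, 72]);


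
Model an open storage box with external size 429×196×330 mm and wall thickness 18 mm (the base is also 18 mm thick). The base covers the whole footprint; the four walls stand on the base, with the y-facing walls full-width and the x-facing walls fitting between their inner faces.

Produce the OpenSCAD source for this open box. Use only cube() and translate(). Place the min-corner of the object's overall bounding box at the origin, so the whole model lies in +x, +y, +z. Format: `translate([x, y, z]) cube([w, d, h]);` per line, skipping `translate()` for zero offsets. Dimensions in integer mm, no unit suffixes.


cube([429, 196, 18]);
translate([0, 0, 18]) cube([429, 18, 312]);
translate([0, 178, 18]) cube([429, 18, 312]);
translate([0, 18, 18]) cube([18, 160, 312]);
translate([411, 18, 18]) cube([18, 160, 312]);


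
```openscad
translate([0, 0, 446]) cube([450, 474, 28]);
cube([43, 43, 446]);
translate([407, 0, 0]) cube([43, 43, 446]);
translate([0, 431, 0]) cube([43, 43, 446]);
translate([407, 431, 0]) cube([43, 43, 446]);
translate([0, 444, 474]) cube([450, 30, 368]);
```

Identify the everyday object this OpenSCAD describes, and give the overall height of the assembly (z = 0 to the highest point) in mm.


A chair. The overall height is 842 mm.

A slab on four corner posts with a tall panel at the back — a chair. The seat slab sits at z = 446 with thickness 28, and the 368 mm backrest starts at the seat top, so the overall height is 446 + 28 + 368 = 842 mm.


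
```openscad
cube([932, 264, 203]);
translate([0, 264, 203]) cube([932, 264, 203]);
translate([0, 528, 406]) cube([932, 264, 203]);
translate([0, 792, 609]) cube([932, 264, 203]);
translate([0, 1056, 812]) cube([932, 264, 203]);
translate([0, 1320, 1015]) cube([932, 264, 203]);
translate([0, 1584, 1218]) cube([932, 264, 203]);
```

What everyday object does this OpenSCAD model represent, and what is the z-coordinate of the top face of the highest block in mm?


A staircase. The total rise is 1421 mm.

7 identical blocks, each offset up and back from the previous — a staircase. Each step is 203 mm tall and there are 7 of them, so the total rise is 7 × 203 = 1421 mm.


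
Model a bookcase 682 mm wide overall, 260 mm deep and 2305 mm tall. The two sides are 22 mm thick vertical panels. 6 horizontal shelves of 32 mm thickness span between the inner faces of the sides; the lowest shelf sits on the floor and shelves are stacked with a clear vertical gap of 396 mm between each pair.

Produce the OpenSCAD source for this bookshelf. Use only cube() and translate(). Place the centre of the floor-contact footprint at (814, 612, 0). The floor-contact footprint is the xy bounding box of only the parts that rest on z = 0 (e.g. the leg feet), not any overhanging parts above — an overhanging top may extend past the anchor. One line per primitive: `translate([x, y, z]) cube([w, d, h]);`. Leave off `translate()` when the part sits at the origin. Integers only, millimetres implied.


translate([473, 482, 0]) cube([22, 260, 2305]);
translate([1133, 482, 0]) cube([22, 260, 2305]);
translate([495, 482, 0]) cube([638, 260, 32]);
translate([495, 482, 428]) cube([638, 260, 32]);
translate([495, 482, 856]) cube([638, 260, 32]);
translate([495, 482, 1284]) cube([638, 260, 32]);
translate([495, 482, 1712]) cube([638, 260, 32]);
translate([495, 482, 2140]) cube([638, 260, 32]);


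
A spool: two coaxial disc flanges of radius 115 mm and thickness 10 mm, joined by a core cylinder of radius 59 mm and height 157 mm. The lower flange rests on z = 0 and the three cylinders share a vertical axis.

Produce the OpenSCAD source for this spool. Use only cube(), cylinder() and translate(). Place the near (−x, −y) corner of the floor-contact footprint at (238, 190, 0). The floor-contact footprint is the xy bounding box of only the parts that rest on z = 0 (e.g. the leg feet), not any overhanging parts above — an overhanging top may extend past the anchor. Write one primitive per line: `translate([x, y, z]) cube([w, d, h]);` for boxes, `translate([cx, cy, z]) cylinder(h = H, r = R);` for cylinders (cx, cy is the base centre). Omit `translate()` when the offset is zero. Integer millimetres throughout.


translate([353, 305, 0]) cylinder(h = 10, r = 115);
translate([353, 305, 10]) cylinder(h = 157, r = 59);
translate([353, 305, 167]) cylinder(h = 10, r = 115);


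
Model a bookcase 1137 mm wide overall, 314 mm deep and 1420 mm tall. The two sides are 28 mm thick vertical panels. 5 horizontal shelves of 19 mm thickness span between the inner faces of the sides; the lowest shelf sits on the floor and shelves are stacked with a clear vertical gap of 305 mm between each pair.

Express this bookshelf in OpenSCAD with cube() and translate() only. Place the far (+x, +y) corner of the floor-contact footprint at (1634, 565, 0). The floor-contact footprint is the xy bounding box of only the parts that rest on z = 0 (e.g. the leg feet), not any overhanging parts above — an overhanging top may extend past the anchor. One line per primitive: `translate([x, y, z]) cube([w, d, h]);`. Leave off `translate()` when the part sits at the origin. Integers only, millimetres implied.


translate([497, 251, 0]) cube([28, 314, 1420]);
translate([1606, 251, 0]) cube([28, 314, 1420]);
translate([525, 251, 0]) cube([1081, 314, 19]);
translate([525, 251, 324]) cube([1081, 314, 19]);
translate([525, 251, 648]) cube([1081, 314, 19]);
translate([525, 251, 972]) cube([1081, 314, 19]);
translate([525, 251, 1296]) cube([1081, 314, 19]);


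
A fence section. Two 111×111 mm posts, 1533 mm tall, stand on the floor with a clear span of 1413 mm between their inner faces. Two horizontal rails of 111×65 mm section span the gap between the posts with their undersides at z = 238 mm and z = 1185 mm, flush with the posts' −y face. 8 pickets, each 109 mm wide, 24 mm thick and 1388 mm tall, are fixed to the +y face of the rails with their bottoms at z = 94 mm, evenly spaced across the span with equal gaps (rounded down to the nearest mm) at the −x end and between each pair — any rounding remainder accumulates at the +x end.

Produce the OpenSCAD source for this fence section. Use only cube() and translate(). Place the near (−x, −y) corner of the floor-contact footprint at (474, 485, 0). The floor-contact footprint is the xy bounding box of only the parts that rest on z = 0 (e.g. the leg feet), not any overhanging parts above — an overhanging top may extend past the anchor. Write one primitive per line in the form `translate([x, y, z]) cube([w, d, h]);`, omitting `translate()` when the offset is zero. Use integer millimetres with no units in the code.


translate([474, 485, 0]) cube([111, 111, 1533]);
translate([1998, 485, 0]) cube([111, 111, 1533]);
translate([585, 485, 238]) cube([1413, 111, 65]);
translate([585, 485, 1185]) cube([1413, 111, 65]);
translate([645, 596, 94]) cube([109, 24, 1388]);
translate([814, 596, 94]) cube([109, 24, 1388]);
translate([983, 596, 94]) cube([109, 24, 1388]);
translate([1152, 596, 94]) cube([109, 24, 1388]);
translate([1321, 596, 94]) cube([109, 24, 1388]);
translate([1490, 596, 94]) cube([109, 24, 1388]);
translate([1659, 596, 94]) cube([109, 24, 1388]);
translate([1828, 596, 94]) cube([109, 24, 1388]);


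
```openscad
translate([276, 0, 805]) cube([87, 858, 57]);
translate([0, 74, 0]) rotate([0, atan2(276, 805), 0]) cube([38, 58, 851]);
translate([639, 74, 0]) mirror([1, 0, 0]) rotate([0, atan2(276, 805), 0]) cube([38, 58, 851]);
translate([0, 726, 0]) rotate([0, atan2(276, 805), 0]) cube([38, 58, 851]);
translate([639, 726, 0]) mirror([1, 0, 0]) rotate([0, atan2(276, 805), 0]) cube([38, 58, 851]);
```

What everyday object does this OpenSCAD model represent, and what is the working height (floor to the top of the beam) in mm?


A sawhorse. The overall height is 862 mm.

A beam across two mirrored pairs of raked legs — a sawhorse. The beam's underside is at z = 805 (matching the legs' vertical rise in atan2(276, 805)) and the beam is 57 mm tall, so its top is at 805 + 57 = 862 mm. The raked legs top out at the beam's underside, so that is the highest point.


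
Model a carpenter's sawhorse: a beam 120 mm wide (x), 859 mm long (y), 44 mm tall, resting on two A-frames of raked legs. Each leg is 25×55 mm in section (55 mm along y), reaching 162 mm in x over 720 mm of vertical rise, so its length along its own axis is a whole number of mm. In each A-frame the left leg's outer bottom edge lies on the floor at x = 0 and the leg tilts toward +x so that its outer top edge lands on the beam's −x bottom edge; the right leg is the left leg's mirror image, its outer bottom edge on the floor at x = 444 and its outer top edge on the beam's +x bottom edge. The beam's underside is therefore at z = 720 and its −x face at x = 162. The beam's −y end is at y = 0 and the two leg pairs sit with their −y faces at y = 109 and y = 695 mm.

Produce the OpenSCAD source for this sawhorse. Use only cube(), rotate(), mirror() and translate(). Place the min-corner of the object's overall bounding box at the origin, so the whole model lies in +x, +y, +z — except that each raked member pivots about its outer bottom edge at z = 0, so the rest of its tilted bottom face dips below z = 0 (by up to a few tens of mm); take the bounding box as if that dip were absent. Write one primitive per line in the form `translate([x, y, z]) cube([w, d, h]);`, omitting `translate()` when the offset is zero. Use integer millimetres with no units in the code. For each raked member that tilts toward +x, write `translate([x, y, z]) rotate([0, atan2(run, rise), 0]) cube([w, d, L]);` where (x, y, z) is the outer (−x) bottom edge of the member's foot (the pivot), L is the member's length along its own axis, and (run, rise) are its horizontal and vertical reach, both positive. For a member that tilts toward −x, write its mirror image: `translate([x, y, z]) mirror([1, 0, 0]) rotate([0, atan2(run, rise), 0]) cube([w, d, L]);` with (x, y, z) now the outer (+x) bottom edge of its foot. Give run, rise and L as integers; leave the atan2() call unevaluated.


translate([162, 0, 720]) cube([120, 859, 44]);
translate([0, 109, 0]) rotate([0, atan2(162, 720), 0]) cube([25, 55, 738]);
translate([444, 109, 0]) mirror([1, 0, 0]) rotate([0, atan2(162, 720), 0]) cube([25, 55, 738]);
translate([0, 695, 0]) rotate([0, atan2(162, 720), 0]) cube([25, 55, 738]);
translate([444, 695, 0]) mirror([1, 0, 0]) rotate([0, atan2(162, 720), 0]) cube([25, 55, 738]);


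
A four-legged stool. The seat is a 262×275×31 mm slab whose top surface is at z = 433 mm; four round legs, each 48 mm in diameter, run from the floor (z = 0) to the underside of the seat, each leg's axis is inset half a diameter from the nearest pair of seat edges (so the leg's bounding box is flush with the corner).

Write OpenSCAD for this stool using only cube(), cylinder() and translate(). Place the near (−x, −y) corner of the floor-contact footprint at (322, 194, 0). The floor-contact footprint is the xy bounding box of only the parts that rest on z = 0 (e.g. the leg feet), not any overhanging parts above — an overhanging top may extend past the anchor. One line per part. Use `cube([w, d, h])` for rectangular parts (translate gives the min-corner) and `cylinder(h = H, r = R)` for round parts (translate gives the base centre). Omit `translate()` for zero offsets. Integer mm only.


translate([322, 194, 402]) cube([262, 275, 31]);
translate([346, 218, 0]) cylinder(h = 402, r = 24);
translate([560, 218, 0]) cylinder(h = 402, r = 24);
translate([346, 445, 0]) cylinder(h = 402, r = 24);
translate([560, 445, 0]) cylinder(h = 402, r = 24);


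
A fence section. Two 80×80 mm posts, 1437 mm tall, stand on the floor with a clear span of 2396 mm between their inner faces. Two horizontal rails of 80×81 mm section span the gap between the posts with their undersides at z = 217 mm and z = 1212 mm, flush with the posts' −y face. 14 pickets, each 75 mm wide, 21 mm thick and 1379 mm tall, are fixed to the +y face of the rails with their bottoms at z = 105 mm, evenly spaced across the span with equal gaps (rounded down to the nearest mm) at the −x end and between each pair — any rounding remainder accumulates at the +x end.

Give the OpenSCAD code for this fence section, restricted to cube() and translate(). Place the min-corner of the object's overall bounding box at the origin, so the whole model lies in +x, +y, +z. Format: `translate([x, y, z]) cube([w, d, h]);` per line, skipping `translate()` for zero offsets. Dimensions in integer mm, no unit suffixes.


cube([80, 80, 1437]);
translate([2476, 0, 0]) cube([80, 80, 1437]);
translate([80, 0, 217]) cube([2396, 80, 81]);
translate([80, 0, 1212]) cube([2396, 80, 81]);
translate([169, 80, 105]) cube([75, 21, 1379]);
translate([333, 80, 105]) cube([75, 21, 1379]);
translate([497, 80, 105]) cube([75, 21, 1379]);
translate([661, 80, 105]) cube([75, 21, 1379]);
translate([825, 80, 105]) cube([75, 21, 1379]);
translate([989, 80, 105]) cube([75, 21, 1379]);
translate([1153, 80, 105]) cube([75, 21, 1379]);
translate([1317, 80, 105]) cube([75, 21, 1379]);
translate([1481, 80, 105]) cube([75, 21, 1379]);
translate([1645, 80, 105]) cube([75, 21, 1379]);
translate([1809, 80, 105]) cube([75, 21, 1379]);
translate([1973, 80, 105]) cube([75, 21, 1379]);
translate([2137, 80, 105]) cube([75, 21, 1379]);
translate([2301, 80, 105]) cube([75, 21, 1379]);


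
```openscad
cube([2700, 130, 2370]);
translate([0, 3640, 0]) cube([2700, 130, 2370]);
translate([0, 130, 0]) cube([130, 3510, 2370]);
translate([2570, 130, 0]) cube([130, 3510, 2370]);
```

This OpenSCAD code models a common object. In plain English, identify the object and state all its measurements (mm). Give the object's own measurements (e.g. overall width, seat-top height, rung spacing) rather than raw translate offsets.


The wall frame of a small rectangular building: four walls, each 2370 mm tall and 130 mm thick, enclosing a footprint 2700 mm (x) by 3770 mm (y) outside-to-outside, with no floor or roof. The front and back walls (the −y and +y sides) span the full width; the two side walls fit between them.


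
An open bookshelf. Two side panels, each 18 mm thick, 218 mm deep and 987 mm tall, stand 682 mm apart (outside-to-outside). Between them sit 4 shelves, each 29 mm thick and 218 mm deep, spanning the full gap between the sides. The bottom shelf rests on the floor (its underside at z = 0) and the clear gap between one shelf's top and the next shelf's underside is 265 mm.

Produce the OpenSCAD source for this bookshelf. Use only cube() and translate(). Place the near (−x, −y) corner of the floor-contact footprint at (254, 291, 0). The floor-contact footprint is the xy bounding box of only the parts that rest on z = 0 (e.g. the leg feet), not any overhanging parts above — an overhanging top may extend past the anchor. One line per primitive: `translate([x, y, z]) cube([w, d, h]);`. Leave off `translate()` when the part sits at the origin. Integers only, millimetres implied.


translate([254, 291, 0]) cube([18, 218, 987]);
translate([918, 291, 0]) cube([18, 218, 987]);
translate([272, 291, 0]) cube([646, 218, 29]);
translate([272, 291, 294]) cube([646, 218, 29]);
translate([272, 291, 588]) cube([646, 218, 29]);
translate([272, 291, 882]) cube([646, 218, 29]);


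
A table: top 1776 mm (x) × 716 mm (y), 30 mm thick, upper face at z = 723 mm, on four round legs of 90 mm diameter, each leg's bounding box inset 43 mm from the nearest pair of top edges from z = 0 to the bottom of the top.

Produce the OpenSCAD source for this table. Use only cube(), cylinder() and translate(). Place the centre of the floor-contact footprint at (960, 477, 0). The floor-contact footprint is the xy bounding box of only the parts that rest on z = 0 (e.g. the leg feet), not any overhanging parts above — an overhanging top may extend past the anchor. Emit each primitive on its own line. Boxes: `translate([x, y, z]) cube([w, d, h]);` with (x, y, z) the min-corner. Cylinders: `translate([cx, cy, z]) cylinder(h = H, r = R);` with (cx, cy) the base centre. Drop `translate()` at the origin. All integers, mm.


translate([72, 119, 693]) cube([1776, 716, 30]);
translate([160, 207, 0]) cylinder(h = 693, r = 45);
translate([1760, 207, 0]) cylinder(h = 693, r = 45);
translate([160, 747, 0]) cylinder(h = 693, r = 45);
translate([1760, 747, 0]) cylinder(h = 693, r = 45);


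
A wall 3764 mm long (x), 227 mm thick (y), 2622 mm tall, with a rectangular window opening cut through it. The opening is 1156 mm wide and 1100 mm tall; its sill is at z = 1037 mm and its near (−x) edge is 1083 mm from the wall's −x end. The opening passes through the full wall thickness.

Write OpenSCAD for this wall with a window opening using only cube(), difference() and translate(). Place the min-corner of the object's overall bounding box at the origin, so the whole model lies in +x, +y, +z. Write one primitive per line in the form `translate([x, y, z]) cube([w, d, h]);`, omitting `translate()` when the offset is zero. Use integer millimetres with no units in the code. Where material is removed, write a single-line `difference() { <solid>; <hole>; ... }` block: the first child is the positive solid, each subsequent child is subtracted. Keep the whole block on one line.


difference() { cube([3764, 227, 2622]); translate([1083, 0, 1037]) cube([1156, 227, 1100]); }


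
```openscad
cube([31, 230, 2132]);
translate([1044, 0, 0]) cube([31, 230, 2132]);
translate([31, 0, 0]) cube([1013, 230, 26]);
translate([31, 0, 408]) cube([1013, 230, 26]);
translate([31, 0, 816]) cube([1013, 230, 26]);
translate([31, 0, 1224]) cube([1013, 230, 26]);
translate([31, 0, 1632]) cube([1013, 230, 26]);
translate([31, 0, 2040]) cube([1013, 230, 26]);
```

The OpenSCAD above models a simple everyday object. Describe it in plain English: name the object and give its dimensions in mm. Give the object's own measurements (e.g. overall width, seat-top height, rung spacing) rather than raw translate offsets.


An open bookshelf. Two side panels, each 31 mm thick, 230 mm deep and 2132 mm tall, stand 1075 mm apart (outside-to-outside). Between them sit 6 shelves, each 26 mm thick and 230 mm deep, spanning the full gap between the sides. The bottom shelf rests on the floor (its underside at z = 0) and the clear gap between one shelf's top and the next shelf's underside is 382 mm.


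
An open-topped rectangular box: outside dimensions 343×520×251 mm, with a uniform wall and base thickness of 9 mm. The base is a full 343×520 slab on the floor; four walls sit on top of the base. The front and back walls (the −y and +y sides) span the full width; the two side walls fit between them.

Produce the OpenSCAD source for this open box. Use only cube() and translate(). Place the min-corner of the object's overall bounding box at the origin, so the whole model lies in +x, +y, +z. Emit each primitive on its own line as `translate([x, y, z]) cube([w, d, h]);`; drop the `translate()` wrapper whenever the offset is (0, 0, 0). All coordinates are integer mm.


cube([343, 520, 9]);
translate([0, 0, 9]) cube([343, 9, 242]);
translate([0, 511, 9]) cube([343, 9, 242]);
translate([0, 9, 9]) cube([9, 502, 242]);
translate([334, 9, 9]) cube([9, 502, 242]);


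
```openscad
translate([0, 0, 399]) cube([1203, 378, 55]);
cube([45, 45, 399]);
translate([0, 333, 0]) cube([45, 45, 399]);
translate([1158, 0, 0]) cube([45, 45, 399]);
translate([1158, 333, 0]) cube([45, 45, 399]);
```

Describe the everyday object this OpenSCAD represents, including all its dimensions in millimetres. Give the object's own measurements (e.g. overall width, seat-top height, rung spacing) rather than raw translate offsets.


A long wooden bench with a 1203 mm (x) × 378 mm (y) seat, 55 mm thick, its top surface 454 mm above the floor. Four 45 mm square legs at the seat corners, flush with the edges, run from z = 0 to the seat underside.


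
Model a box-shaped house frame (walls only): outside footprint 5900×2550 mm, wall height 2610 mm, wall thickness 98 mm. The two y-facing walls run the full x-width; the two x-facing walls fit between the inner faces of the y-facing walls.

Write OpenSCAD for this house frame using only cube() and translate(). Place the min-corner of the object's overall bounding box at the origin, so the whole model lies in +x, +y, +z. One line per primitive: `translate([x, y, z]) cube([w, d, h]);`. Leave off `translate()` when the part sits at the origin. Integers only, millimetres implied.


cube([5900, 98, 2610]);
translate([0, 2452, 0]) cube([5900, 98, 2610]);
translate([0, 98, 0]) cube([98, 2354, 2610]);
translate([5802, 98, 0]) cube([98, 2354, 2610]);


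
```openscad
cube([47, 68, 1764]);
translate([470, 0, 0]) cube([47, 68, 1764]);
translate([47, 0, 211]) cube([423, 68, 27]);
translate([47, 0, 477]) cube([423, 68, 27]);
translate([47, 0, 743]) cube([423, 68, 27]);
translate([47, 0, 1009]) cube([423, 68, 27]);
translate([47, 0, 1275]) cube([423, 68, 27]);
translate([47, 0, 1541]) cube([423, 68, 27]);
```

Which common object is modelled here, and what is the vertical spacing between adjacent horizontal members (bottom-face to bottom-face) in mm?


A ladder. The rung spacing is 266 mm.

Two tall 47×68 posts with 6 short bars between them — a ladder. Adjacent rungs sit at z = 211 and z = 477, so the spacing is 477 − 211 = 266 mm.


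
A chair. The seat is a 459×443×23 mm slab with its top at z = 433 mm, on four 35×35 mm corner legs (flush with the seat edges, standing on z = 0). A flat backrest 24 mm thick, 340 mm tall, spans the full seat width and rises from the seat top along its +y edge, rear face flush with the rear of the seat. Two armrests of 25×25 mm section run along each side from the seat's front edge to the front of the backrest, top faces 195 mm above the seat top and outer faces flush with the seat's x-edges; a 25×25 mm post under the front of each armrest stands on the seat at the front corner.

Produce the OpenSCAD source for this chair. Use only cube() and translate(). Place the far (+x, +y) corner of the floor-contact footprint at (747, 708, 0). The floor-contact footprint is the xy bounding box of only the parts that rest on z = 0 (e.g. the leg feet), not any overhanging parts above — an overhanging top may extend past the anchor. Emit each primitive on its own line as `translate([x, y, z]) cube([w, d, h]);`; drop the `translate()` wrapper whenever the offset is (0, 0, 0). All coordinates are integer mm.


translate([288, 265, 410]) cube([459, 443, 23]);
translate([288, 265, 0]) cube([35, 35, 410]);
translate([712, 265, 0]) cube([35, 35, 410]);
translate([288, 673, 0]) cube([35, 35, 410]);
translate([712, 673, 0]) cube([35, 35, 410]);
translate([288, 684, 433]) cube([459, 24, 340]);
translate([288, 265, 603]) cube([25, 419, 25]);
translate([722, 265, 603]) cube([25, 419, 25]);
translate([288, 265, 433]) cube([25, 25, 170]);
translate([722, 265, 433]) cube([25, 25, 170]);
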